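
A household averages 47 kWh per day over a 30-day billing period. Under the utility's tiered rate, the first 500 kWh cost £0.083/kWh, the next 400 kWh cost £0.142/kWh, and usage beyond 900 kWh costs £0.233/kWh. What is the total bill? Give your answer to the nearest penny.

Usage = 47 kWh/day × 30 days = 1410 kWh
First 500 kWh × £0.083 = £41.50
Next 400 kWh × £0.142 = £56.80
Remaining 510 kWh × £0.233 = £118.83
Total = £217.13

£217.13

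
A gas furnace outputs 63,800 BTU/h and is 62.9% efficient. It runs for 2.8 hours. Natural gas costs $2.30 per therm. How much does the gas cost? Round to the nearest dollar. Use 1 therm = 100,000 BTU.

Heat delivered = 63,800 BTU/h × 2.8 h = 178,640 BTU
Gas input = 178,640 / 0.629 = 284,006 BTU
= 284,006 / 100,000 = 2.84 therm
Cost = 2.84 × $2.30/therm = $6.53 ≈ $7

$7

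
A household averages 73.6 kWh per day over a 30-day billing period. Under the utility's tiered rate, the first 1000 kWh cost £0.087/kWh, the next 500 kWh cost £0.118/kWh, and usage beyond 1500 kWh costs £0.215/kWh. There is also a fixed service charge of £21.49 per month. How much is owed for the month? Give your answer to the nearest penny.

£319.71

Usage = 73.6 kWh/day × 30 days = 2208 kWh
First 1000 kWh × £0.087 = £87.00
Next 500 kWh × £0.118 = £59.00
Remaining 708 kWh × £0.215 = £152.22
Energy charge = £298.22; + service £21.49 = £319.71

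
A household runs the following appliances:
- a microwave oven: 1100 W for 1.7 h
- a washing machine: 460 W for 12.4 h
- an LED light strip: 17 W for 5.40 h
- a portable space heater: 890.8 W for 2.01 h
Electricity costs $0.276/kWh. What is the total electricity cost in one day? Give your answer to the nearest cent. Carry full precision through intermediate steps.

microwave oven: 1100 W × 1.7 h = 1,870 Wh = 1.87 kWh
washing machine: 460 W × 12.4 h = 5,704 Wh = 5.704 kWh
LED light strip: 17 W × 5.40 h = 92 Wh = 0.0918 kWh
portable space heater: 890.8 W × 2.01 h = 1,791 Wh = 1.791 kWh
Total energy = 1.87 + 5.704 + 0.0918 + 1.791 = 9.456 kWh
Cost = 9.456 kWh × $0.276 = $2.61

$2.61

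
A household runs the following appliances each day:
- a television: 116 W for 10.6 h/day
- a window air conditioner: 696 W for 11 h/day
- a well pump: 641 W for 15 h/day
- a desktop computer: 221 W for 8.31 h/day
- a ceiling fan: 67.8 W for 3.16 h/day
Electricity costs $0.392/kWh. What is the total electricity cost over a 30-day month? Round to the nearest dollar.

television: 116 W × 10.6 h × 30 d = 36,888 Wh = 36.89 kWh
window air conditioner: 696 W × 11 h × 30 d = 229,680 Wh = 229.7 kWh
well pump: 641 W × 15 h × 30 d = 288,450 Wh = 288.4 kWh
desktop computer: 221 W × 8.31 h × 30 d = 55,095 Wh = 55.1 kWh
ceiling fan: 67.8 W × 3.16 h × 30 d = 6,427 Wh = 6.427 kWh
Total energy = 36.89 + 229.7 + 288.4 + 55.1 + 6.427 = 616.5 kWh
Cost = 616.5 kWh × $0.392 = $241.68 ≈ $242

$242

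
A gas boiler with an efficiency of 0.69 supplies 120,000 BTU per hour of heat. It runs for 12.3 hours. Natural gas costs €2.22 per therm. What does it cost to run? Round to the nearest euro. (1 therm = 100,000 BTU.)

€47

Heat delivered = 120,000 BTU/h × 12.3 h = 1,476,000 BTU
Gas input = 1,476,000 / 0.69 = 2,139,130 BTU
= 2,139,130 / 100,000 = 21.39 therm
Cost = 21.39 × €2.22/therm = €47.49 ≈ €47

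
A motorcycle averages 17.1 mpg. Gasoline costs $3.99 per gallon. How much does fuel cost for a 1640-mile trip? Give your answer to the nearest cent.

Fuel = 1640 mi / 17.1 mpg = 95.91 gal
Cost = 95.91 gal × $3.99/gal = $382.67

$382.67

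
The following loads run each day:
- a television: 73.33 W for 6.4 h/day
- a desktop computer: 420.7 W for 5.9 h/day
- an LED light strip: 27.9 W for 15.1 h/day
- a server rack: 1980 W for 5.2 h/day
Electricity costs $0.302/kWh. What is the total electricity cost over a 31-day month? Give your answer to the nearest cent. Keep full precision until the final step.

television: 73.33 W × 6.4 h × 31 d = 14,549 Wh = 14.55 kWh
desktop computer: 420.7 W × 5.9 h × 31 d = 76,946 Wh = 76.95 kWh
LED light strip: 27.9 W × 15.1 h × 31 d = 13,060 Wh = 13.06 kWh
server rack: 1980 W × 5.2 h × 31 d = 319,176 Wh = 319.2 kWh
Total energy = 14.55 + 76.95 + 13.06 + 319.2 = 423.7 kWh
Cost = 423.7 kWh × $0.302 = $127.97

$127.97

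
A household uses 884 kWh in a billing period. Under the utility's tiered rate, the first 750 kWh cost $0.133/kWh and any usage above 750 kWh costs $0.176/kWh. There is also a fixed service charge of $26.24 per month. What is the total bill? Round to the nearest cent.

First 750 kWh × $0.133 = $99.75
Remaining 134 kWh × $0.176 = $23.58
Energy charge = $123.33; + service $26.24 = $149.57

$149.57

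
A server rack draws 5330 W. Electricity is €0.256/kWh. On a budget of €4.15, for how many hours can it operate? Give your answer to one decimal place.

Energy budget = €4.15 / €0.256 per kWh = 16.21 kWh = 16,211 Wh
Runtime = 16,211 Wh / 5330 W = 3.041 h

3.0 h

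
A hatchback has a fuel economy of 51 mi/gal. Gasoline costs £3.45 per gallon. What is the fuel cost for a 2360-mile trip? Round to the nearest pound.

Fuel = 2360 mi / 51 mpg = 46.27 gal
Cost = 46.27 gal × £3.45/gal = £159.65 ≈ £160

£160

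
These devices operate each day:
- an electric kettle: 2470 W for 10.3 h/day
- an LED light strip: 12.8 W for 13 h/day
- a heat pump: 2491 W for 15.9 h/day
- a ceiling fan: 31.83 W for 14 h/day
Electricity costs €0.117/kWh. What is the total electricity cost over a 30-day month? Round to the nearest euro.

€230

electric kettle: 2470 W × 10.3 h × 30 d = 763,230 Wh = 763.2 kWh
LED light strip: 12.8 W × 13 h × 30 d = 4,992 Wh = 4.992 kWh
heat pump: 2491 W × 15.9 h × 30 d = 1,188,207 Wh = 1,188 kWh
ceiling fan: 31.83 W × 14 h × 30 d = 13,369 Wh = 13.37 kWh
Total energy = 763.2 + 4.992 + 1,188 + 13.37 = 1,970 kWh
Cost = 1,970 kWh × €0.117 = €230.47 ≈ €230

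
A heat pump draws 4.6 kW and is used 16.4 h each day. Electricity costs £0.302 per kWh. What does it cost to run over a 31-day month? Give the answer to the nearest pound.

Energy = 4600 W × 16.4 h/day × 31 days = 2,338,640 Wh = 2,339 kWh
Cost = 2,339 kWh × £0.302/kWh = £706.27 ≈ £706

£706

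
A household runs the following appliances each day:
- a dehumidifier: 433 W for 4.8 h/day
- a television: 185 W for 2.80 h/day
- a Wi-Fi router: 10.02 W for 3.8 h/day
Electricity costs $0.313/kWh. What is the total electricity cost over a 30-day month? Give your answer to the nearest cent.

$24.74

dehumidifier: 433 W × 4.8 h × 30 d = 62,352 Wh = 62.35 kWh
television: 185 W × 2.80 h × 30 d = 15,540 Wh = 15.54 kWh
Wi-Fi router: 10.02 W × 3.8 h × 30 d = 1,142 Wh = 1.142 kWh
Total energy = 62.35 + 15.54 + 1.142 = 79.03 kWh
Cost = 79.03 kWh × $0.313 = $24.74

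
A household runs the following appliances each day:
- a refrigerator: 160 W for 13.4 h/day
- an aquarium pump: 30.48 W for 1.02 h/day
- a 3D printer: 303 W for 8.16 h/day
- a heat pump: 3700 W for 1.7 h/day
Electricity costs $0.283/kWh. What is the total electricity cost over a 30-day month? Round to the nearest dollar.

refrigerator: 160 W × 13.4 h × 30 d = 64,320 Wh = 64.32 kWh
aquarium pump: 30.48 W × 1.02 h × 30 d = 933 Wh = 0.9327 kWh
3D printer: 303 W × 8.16 h × 30 d = 74,174 Wh = 74.17 kWh
heat pump: 3700 W × 1.7 h × 30 d = 188,700 Wh = 188.7 kWh
Total energy = 64.32 + 0.9327 + 74.17 + 188.7 = 328.1 kWh
Cost = 328.1 kWh × $0.283 = $92.86 ≈ $93

$93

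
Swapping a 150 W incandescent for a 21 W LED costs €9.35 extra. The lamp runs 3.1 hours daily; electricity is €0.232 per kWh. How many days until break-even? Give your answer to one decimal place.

100.8 days

Power saved = 150 − 21 = 129 W
Daily energy saved = 129 W × 3.1 h = 399.9 Wh = 0.3999 kWh
Daily savings = 0.3999 × €0.232 = €0.0928
Payback = €9.35 / €0.0928 per day = 100.8 days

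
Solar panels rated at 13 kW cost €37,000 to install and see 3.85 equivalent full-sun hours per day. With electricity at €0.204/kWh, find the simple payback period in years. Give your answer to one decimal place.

Daily generation = 13 kW × 3.85 h = 50.05 kWh
Annual generation = 50.05 × 365 = 18268 kWh
Annual savings = 18268 × €0.204 = €3,726.72
Payback = €37,000 / €3,726.72 = 9.93 years

9.9 years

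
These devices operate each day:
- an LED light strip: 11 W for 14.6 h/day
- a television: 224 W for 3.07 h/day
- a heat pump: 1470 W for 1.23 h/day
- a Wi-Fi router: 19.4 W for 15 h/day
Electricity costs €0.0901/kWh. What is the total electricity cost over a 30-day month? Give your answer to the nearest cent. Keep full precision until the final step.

LED light strip: 11 W × 14.6 h × 30 d = 4,818 Wh = 4.818 kWh
television: 224 W × 3.07 h × 30 d = 20,630 Wh = 20.63 kWh
heat pump: 1470 W × 1.23 h × 30 d = 54,243 Wh = 54.24 kWh
Wi-Fi router: 19.4 W × 15 h × 30 d = 8,730 Wh = 8.73 kWh
Total energy = 4.818 + 20.63 + 54.24 + 8.73 = 88.42 kWh
Cost = 88.42 kWh × €0.0901 = €7.97

€7.97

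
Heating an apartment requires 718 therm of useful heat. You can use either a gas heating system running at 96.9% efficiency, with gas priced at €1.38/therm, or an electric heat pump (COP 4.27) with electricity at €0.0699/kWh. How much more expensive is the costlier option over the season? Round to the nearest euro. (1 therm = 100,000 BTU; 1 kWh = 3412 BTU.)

€678

Heat load = 718 therm × 100,000 = 71,800,000 BTU
Gas: input = 71,800,000 / 0.969 = 74,097,007 BTU = 741 therm → 741 × €1.38 = €1,022.54
Heat pump: 71,800,000 BTU / 3412 = 21,040 kWh heat; / 4.27 = 4,928 kWh in → × €0.0699 = €344.48
Difference = |€1,022.54 − €344.48| = €678.06 ≈ €678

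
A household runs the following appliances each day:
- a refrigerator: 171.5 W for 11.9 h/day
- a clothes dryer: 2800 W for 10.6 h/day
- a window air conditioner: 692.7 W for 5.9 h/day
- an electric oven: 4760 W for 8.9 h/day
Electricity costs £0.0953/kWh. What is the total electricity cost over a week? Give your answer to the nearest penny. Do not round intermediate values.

refrigerator: 171.5 W × 11.9 h × 7 d = 14,286 Wh = 14.29 kWh
clothes dryer: 2800 W × 10.6 h × 7 d = 207,760 Wh = 207.8 kWh
window air conditioner: 692.7 W × 5.9 h × 7 d = 28,609 Wh = 28.61 kWh
electric oven: 4760 W × 8.9 h × 7 d = 296,548 Wh = 296.5 kWh
Total energy = 14.29 + 207.8 + 28.61 + 296.5 = 547.2 kWh
Cost = 547.2 kWh × £0.0953 = £52.15

£52.15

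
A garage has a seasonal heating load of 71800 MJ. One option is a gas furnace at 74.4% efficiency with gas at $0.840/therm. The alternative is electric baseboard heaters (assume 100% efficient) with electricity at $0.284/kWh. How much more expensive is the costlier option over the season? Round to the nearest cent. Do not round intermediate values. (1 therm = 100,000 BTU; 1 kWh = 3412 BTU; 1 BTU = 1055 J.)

$4896.37

Heat load = 71800 MJ = 71,800,000,000 J / 1055 = 68,056,872 BTU
Gas: input = 68,056,872 / 0.744 = 91,474,290 BTU = 914.7 therm → 914.7 × $0.840 = $768.38
Electric: 68,056,872 BTU / 3412 = 19,950 kWh → × $0.284 = $5,664.76
Difference = |$768.38 − $5,664.76| = $4,896.37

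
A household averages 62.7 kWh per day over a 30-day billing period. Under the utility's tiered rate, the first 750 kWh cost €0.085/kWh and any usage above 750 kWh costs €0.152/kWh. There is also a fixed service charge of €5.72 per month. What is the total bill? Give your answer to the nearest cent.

Usage = 62.7 kWh/day × 30 days = 1881 kWh
First 750 kWh × €0.085 = €63.75
Remaining 1131 kWh × €0.152 = €171.91
Energy charge = €235.66; + service €5.72 = €241.38

€241.38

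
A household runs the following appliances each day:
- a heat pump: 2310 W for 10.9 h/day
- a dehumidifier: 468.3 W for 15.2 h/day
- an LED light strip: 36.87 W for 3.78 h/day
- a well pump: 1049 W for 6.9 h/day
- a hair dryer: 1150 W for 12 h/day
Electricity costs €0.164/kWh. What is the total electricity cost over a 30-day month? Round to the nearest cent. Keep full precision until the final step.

€263.10

heat pump: 2310 W × 10.9 h × 30 d = 755,370 Wh = 755.4 kWh
dehumidifier: 468.3 W × 15.2 h × 30 d = 213,545 Wh = 213.5 kWh
LED light strip: 36.87 W × 3.78 h × 30 d = 4,181 Wh = 4.181 kWh
well pump: 1049 W × 6.9 h × 30 d = 217,143 Wh = 217.1 kWh
hair dryer: 1150 W × 12 h × 30 d = 414,000 Wh = 414 kWh
Total energy = 755.4 + 213.5 + 4.181 + 217.1 + 414 = 1,604 kWh
Cost = 1,604 kWh × €0.164 = €263.10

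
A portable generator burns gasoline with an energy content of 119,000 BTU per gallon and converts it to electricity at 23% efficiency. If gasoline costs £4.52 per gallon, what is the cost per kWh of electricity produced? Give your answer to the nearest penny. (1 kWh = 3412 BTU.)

£0.56

Electrical output per gallon = 119,000 BTU × 0.23 / 3412 BTU/kWh = 8.022 kWh
Cost per kWh = £4.52 / 8.022 kWh = £0.563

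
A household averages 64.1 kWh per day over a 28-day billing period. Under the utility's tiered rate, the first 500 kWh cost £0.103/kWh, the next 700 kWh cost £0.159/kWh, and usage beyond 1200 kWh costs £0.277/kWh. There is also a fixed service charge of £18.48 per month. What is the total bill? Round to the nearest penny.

Usage = 64.1 kWh/day × 28 days = 1794.8 kWh
First 500 kWh × £0.103 = £51.50
Next 700 kWh × £0.159 = £111.30
Remaining 594.8 kWh × £0.277 = £164.76
Energy charge = £327.56; + service £18.48 = £346.04

£346.04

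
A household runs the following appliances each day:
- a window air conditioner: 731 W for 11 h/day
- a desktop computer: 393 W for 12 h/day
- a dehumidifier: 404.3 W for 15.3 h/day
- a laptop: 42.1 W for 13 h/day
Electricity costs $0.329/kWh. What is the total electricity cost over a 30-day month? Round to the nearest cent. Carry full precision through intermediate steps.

window air conditioner: 731 W × 11 h × 30 d = 241,230 Wh = 241.2 kWh
desktop computer: 393 W × 12 h × 30 d = 141,480 Wh = 141.5 kWh
dehumidifier: 404.3 W × 15.3 h × 30 d = 185,574 Wh = 185.6 kWh
laptop: 42.1 W × 13 h × 30 d = 16,419 Wh = 16.42 kWh
Total energy = 241.2 + 141.5 + 185.6 + 16.42 = 584.7 kWh
Cost = 584.7 kWh × $0.329 = $192.37

$192.37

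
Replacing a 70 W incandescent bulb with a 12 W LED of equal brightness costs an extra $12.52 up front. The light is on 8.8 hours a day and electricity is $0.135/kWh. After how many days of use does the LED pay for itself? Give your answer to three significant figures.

182 days

Power saved = 70 − 12 = 58 W
Daily energy saved = 58 W × 8.8 h = 510.4 Wh = 0.5104 kWh
Daily savings = 0.5104 × $0.135 = $0.0689
Payback = $12.52 / $0.0689 per day = 181.7 days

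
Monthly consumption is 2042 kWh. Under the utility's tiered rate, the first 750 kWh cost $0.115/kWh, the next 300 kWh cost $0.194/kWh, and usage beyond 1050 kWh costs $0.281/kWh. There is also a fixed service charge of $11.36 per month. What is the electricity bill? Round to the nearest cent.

First 750 kWh × $0.115 = $86.25
Next 300 kWh × $0.194 = $58.20
Remaining 992 kWh × $0.281 = $278.75
Energy charge = $423.20; + service $11.36 = $434.56

$434.56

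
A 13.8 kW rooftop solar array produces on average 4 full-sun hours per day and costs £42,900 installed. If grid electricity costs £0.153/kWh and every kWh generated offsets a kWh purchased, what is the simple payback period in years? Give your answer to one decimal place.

13.9 years

Daily generation = 13.8 kW × 4 h = 55.2 kWh
Annual generation = 55.2 × 365 = 20148 kWh
Annual savings = 20148 × £0.153 = £3,082.64
Payback = £42,900 / £3,082.64 = 13.9 years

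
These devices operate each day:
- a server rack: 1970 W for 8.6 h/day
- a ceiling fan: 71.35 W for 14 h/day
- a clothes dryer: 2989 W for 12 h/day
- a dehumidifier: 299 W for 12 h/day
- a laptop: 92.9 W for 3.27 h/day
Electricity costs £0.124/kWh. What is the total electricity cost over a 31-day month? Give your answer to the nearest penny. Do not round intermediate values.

£221.80

server rack: 1970 W × 8.6 h × 31 d = 525,202 Wh = 525.2 kWh
ceiling fan: 71.35 W × 14 h × 31 d = 30,966 Wh = 30.97 kWh
clothes dryer: 2989 W × 12 h × 31 d = 1,111,908 Wh = 1,112 kWh
dehumidifier: 299 W × 12 h × 31 d = 111,228 Wh = 111.2 kWh
laptop: 92.9 W × 3.27 h × 31 d = 9,417 Wh = 9.417 kWh
Total energy = 525.2 + 30.97 + 1,112 + 111.2 + 9.417 = 1,789 kWh
Cost = 1,789 kWh × £0.124 = £221.80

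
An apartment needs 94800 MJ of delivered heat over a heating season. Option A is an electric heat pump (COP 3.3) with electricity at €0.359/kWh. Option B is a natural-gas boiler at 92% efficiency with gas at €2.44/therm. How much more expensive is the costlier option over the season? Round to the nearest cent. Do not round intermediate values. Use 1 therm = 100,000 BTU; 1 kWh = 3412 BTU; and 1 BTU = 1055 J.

€481.83

Heat load = 94800 MJ = 94,800,000,000 J / 1055 = 89,857,820 BTU
Gas: input = 89,857,820 / 0.920 = 97,671,543 BTU = 976.7 therm → 976.7 × €2.44 = €2,383.19
Heat pump: 89,857,820 BTU / 3412 = 26,340 kWh heat; / 3.3 = 7,981 kWh in → × €0.359 = €2,865.02
Difference = |€2,383.19 − €2,865.02| = €481.83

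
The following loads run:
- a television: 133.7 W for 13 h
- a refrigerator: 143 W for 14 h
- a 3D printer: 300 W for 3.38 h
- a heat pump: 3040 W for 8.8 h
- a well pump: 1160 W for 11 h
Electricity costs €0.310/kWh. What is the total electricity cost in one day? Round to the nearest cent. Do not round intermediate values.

€13.72

television: 133.7 W × 13 h = 1,738 Wh = 1.738 kWh
refrigerator: 143 W × 14 h = 2,002 Wh = 2.002 kWh
3D printer: 300 W × 3.38 h = 1,014 Wh = 1.014 kWh
heat pump: 3040 W × 8.8 h = 26,752 Wh = 26.75 kWh
well pump: 1160 W × 11 h = 12,760 Wh = 12.76 kWh
Total energy = 1.738 + 2.002 + 1.014 + 26.75 + 12.76 = 44.27 kWh
Cost = 44.27 kWh × €0.310 = €13.72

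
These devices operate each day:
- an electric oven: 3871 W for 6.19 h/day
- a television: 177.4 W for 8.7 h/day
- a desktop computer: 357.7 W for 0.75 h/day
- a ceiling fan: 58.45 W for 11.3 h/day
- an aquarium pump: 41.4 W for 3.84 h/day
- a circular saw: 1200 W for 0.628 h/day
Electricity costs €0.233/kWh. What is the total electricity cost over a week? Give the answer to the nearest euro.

€45

electric oven: 3871 W × 6.19 h × 7 d = 167,730 Wh = 167.7 kWh
television: 177.4 W × 8.7 h × 7 d = 10,804 Wh = 10.8 kWh
desktop computer: 357.7 W × 0.75 h × 7 d = 1,878 Wh = 1.878 kWh
ceiling fan: 58.45 W × 11.3 h × 7 d = 4,623 Wh = 4.623 kWh
aquarium pump: 41.4 W × 3.84 h × 7 d = 1,113 Wh = 1.113 kWh
circular saw: 1200 W × 0.628 h × 7 d = 5,275 Wh = 5.275 kWh
Total energy = 167.7 + 10.8 + 1.878 + 4.623 + 1.113 + 5.275 = 191.4 kWh
Cost = 191.4 kWh × €0.233 = €44.60 ≈ €45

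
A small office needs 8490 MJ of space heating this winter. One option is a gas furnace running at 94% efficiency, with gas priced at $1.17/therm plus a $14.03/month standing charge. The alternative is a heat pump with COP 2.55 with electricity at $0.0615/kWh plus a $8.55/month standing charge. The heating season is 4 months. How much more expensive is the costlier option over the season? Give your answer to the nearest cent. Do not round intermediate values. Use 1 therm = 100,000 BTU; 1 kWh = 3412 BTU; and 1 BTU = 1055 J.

Heat load = 8490 MJ = 8,490,000,000 J / 1055 = 8,047,393 BTU
Gas: input = 8,047,393 / 0.94 = 8,561,057 BTU = 85.61 therm → 85.61 × $1.17 = $100.16; + 4 × $14.03 standing = $156.28
Heat pump: 8,047,393 BTU / 3412 = 2,359 kWh heat; / 2.55 = 924.9 kWh in → × $0.0615 = $56.88; + 4 × $8.55 standing = $91.08
Difference = |$156.28 − $91.08| = $65.20

$65.20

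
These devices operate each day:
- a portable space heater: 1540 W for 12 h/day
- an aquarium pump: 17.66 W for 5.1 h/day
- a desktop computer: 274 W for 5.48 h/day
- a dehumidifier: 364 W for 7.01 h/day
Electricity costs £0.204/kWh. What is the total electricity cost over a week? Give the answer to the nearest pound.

£32

portable space heater: 1540 W × 12 h × 7 d = 129,360 Wh = 129.4 kWh
aquarium pump: 17.66 W × 5.1 h × 7 d = 630 Wh = 0.6305 kWh
desktop computer: 274 W × 5.48 h × 7 d = 10,511 Wh = 10.51 kWh
dehumidifier: 364 W × 7.01 h × 7 d = 17,861 Wh = 17.86 kWh
Total energy = 129.4 + 0.6305 + 10.51 + 17.86 = 158.4 kWh
Cost = 158.4 kWh × £0.204 = £32.31 ≈ £32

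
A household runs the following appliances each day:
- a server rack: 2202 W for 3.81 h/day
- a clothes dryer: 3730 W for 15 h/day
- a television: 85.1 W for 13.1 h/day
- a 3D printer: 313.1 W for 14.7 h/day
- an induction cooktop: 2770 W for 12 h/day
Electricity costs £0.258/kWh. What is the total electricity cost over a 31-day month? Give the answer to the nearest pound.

server rack: 2202 W × 3.81 h × 31 d = 260,078 Wh = 260.1 kWh
clothes dryer: 3730 W × 15 h × 31 d = 1,734,450 Wh = 1,734 kWh
television: 85.1 W × 13.1 h × 31 d = 34,559 Wh = 34.56 kWh
3D printer: 313.1 W × 14.7 h × 31 d = 142,680 Wh = 142.7 kWh
induction cooktop: 2770 W × 12 h × 31 d = 1,030,440 Wh = 1,030 kWh
Total energy = 260.1 + 1,734 + 34.56 + 142.7 + 1,030 = 3,202 kWh
Cost = 3,202 kWh × £0.258 = £826.17 ≈ £826

£826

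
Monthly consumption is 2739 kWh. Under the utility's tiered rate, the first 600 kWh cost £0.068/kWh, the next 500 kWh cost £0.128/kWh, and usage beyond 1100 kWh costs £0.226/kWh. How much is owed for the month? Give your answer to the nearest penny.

First 600 kWh × £0.068 = £40.80
Next 500 kWh × £0.128 = £64.00
Remaining 1639 kWh × £0.226 = £370.41
Total = £475.21

£475.21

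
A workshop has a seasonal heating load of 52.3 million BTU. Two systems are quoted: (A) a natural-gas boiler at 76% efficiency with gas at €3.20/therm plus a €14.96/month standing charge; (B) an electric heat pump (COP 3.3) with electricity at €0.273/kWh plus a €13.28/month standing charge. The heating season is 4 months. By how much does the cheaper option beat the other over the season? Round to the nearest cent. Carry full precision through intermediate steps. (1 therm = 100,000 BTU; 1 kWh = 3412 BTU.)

€940.76

Heat load = 52.3 × 10⁶ BTU = 52,300,000 BTU
Gas: input = 52,300,000 / 0.76 = 68,815,789 BTU = 688.2 therm → 688.2 × €3.20 = €2,202.11; + 4 × €14.96 standing = €2,261.95
Heat pump: 52,300,000 BTU / 3412 = 15,330 kWh heat; / 3.3 = 4,645 kWh in → × €0.273 = €1,268.06; + 4 × €13.28 standing = €1,321.18
Difference = |€2,261.95 − €1,321.18| = €940.76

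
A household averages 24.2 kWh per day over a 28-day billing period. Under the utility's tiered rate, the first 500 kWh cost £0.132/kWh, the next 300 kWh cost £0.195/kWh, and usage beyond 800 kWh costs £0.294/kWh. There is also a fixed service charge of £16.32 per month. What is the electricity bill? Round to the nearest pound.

Usage = 24.2 kWh/day × 28 days = 677.6 kWh
First 500 kWh × £0.132 = £66.00
Next 177.6 kWh × £0.195 = £34.63
Remaining tier: 0 kWh (not reached)
Energy charge = £100.63; + service £16.32 = £116.95 ≈ £117

£117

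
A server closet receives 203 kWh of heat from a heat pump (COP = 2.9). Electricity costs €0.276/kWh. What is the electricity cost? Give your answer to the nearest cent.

€19.32

Electrical input = 203 kWh / 2.9 = 70 kWh
Cost = 70 × €0.276/kWh = €19.32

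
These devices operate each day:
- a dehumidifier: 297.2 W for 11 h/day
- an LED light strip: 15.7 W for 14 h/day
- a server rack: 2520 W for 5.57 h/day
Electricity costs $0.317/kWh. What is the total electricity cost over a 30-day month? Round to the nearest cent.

dehumidifier: 297.2 W × 11 h × 30 d = 98,076 Wh = 98.08 kWh
LED light strip: 15.7 W × 14 h × 30 d = 6,594 Wh = 6.594 kWh
server rack: 2520 W × 5.57 h × 30 d = 421,092 Wh = 421.1 kWh
Total energy = 98.08 + 6.594 + 421.1 = 525.8 kWh
Cost = 525.8 kWh × $0.317 = $166.67

$166.67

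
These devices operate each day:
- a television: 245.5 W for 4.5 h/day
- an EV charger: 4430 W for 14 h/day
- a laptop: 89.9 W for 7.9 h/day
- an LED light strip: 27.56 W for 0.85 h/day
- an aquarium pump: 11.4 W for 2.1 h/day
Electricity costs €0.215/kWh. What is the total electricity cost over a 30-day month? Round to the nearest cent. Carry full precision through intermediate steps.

television: 245.5 W × 4.5 h × 30 d = 33,142 Wh = 33.14 kWh
EV charger: 4430 W × 14 h × 30 d = 1,860,600 Wh = 1,861 kWh
laptop: 89.9 W × 7.9 h × 30 d = 21,306 Wh = 21.31 kWh
LED light strip: 27.56 W × 0.85 h × 30 d = 703 Wh = 0.7028 kWh
aquarium pump: 11.4 W × 2.1 h × 30 d = 718 Wh = 0.7182 kWh
Total energy = 33.14 + 1,861 + 21.31 + 0.7028 + 0.7182 = 1,916 kWh
Cost = 1,916 kWh × €0.215 = €412.04

€412.04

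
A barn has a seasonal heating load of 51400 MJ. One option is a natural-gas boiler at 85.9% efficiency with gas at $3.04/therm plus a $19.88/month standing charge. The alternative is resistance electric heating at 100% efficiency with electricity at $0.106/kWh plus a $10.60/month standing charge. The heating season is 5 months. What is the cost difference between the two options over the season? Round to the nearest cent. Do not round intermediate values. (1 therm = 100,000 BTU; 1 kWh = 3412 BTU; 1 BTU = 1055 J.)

$257.03

Heat load = 51400 MJ = 51,400,000,000 J / 1055 = 48,720,379 BTU
Gas: input = 48,720,379 / 0.859 = 56,717,554 BTU = 567.2 therm → 567.2 × $3.04 = $1,724.21; + 5 × $19.88 standing = $1,823.61
Electric: 48,720,379 BTU / 3412 = 14,280 kWh → × $0.106 = $1,513.59; + 5 × $10.60 standing = $1,566.59
Difference = |$1,823.61 − $1,566.59| = $257.03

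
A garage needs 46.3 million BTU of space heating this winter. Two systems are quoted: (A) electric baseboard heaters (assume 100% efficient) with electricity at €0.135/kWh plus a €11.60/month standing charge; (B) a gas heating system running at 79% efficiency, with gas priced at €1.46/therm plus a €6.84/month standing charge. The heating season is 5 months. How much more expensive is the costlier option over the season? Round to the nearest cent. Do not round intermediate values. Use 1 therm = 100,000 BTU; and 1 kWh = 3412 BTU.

Heat load = 46.3 × 10⁶ BTU = 46,300,000 BTU
Gas: input = 46,300,000 / 0.79 = 58,607,595 BTU = 586.1 therm → 586.1 × €1.46 = €855.67; + 5 × €6.84 standing = €889.87
Electric: 46,300,000 BTU / 3412 = 13,570 kWh → × €0.135 = €1,831.92; + 5 × €11.60 standing = €1,889.92
Difference = |€889.87 − €1,889.92| = €1,000.05

€1000.05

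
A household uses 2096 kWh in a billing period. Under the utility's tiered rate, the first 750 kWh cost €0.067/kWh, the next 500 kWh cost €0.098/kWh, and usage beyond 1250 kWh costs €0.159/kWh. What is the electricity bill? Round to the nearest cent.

€233.76

First 750 kWh × €0.067 = €50.25
Next 500 kWh × €0.098 = €49.00
Remaining 846 kWh × €0.159 = €134.51
Total = €233.76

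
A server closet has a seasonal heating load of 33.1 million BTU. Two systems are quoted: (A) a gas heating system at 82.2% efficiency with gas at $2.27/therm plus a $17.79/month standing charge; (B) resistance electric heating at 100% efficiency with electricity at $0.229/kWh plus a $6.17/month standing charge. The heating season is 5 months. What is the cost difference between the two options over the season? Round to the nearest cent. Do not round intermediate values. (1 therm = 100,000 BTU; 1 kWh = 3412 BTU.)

$1249.37

Heat load = 33.1 × 10⁶ BTU = 33,100,000 BTU
Gas: input = 33,100,000 / 0.822 = 40,267,640 BTU = 402.7 therm → 402.7 × $2.27 = $914.08; + 5 × $17.79 standing = $1,003.03
Electric: 33,100,000 BTU / 3412 = 9,701 kWh → × $0.229 = $2,221.54; + 5 × $6.17 standing = $2,252.39
Difference = |$1,003.03 − $2,252.39| = $1,249.37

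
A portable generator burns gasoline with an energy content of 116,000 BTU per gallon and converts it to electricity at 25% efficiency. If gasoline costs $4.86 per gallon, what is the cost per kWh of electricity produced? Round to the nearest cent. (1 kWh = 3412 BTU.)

Electrical output per gallon = 116,000 BTU × 0.25 / 3412 BTU/kWh = 8.499 kWh
Cost per kWh = $4.86 / 8.499 kWh = $0.572

$0.57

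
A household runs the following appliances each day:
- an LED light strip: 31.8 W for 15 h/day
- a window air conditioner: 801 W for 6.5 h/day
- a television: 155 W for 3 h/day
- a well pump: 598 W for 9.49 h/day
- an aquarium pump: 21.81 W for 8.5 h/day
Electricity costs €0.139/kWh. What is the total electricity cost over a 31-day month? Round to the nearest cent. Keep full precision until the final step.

€51.75

LED light strip: 31.8 W × 15 h × 31 d = 14,787 Wh = 14.79 kWh
window air conditioner: 801 W × 6.5 h × 31 d = 161,402 Wh = 161.4 kWh
television: 155 W × 3 h × 31 d = 14,415 Wh = 14.41 kWh
well pump: 598 W × 9.49 h × 31 d = 175,926 Wh = 175.9 kWh
aquarium pump: 21.81 W × 8.5 h × 31 d = 5,747 Wh = 5.747 kWh
Total energy = 14.79 + 161.4 + 14.41 + 175.9 + 5.747 = 372.3 kWh
Cost = 372.3 kWh × €0.139 = €51.75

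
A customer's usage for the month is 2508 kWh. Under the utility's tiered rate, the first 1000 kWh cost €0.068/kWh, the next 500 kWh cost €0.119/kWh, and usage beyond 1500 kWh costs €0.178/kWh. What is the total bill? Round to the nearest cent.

First 1000 kWh × €0.068 = €68.00
Next 500 kWh × €0.119 = €59.50
Remaining 1008 kWh × €0.178 = €179.42
Total = €306.92

€306.92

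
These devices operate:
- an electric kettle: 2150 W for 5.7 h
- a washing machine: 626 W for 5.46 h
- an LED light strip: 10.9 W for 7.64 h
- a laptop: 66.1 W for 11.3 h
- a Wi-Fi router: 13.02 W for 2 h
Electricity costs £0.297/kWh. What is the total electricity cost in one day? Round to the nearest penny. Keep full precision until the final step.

electric kettle: 2150 W × 5.7 h = 12,255 Wh = 12.26 kWh
washing machine: 626 W × 5.46 h = 3,418 Wh = 3.418 kWh
LED light strip: 10.9 W × 7.64 h = 83 Wh = 0.08328 kWh
laptop: 66.1 W × 11.3 h = 747 Wh = 0.7469 kWh
Wi-Fi router: 13.02 W × 2 h = 26 Wh = 0.02604 kWh
Total energy = 12.26 + 3.418 + 0.08328 + 0.7469 + 0.02604 = 16.53 kWh
Cost = 16.53 kWh × £0.297 = £4.91

£4.91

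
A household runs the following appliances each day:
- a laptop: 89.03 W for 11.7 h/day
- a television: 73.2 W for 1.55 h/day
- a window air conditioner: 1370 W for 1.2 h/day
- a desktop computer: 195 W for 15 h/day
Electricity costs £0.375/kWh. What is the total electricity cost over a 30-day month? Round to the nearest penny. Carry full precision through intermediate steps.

laptop: 89.03 W × 11.7 h × 30 d = 31,250 Wh = 31.25 kWh
television: 73.2 W × 1.55 h × 30 d = 3,404 Wh = 3.404 kWh
window air conditioner: 1370 W × 1.2 h × 30 d = 49,320 Wh = 49.32 kWh
desktop computer: 195 W × 15 h × 30 d = 87,750 Wh = 87.75 kWh
Total energy = 31.25 + 3.404 + 49.32 + 87.75 = 171.7 kWh
Cost = 171.7 kWh × £0.375 = £64.40

£64.40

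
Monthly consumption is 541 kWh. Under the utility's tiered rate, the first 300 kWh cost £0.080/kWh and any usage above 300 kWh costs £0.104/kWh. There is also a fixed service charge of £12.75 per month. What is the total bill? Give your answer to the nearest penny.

£61.81

First 300 kWh × £0.080 = £24.00
Remaining 241 kWh × £0.104 = £25.06
Energy charge = £49.06; + service £12.75 = £61.81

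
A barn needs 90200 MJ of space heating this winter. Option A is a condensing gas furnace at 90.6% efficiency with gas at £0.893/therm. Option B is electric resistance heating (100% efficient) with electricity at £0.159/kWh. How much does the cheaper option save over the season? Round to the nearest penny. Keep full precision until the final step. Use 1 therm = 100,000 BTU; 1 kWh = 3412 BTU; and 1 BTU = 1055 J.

Heat load = 90200 MJ = 90,200,000,000 J / 1055 = 85,497,630 BTU
Gas: input = 85,497,630 / 0.906 = 94,368,245 BTU = 943.7 therm → 943.7 × £0.893 = £842.71
Electric: 85,497,630 BTU / 3412 = 25,060 kWh → × £0.159 = £3,984.21
Difference = |£842.71 − £3,984.21| = £3,141.50

£3141.50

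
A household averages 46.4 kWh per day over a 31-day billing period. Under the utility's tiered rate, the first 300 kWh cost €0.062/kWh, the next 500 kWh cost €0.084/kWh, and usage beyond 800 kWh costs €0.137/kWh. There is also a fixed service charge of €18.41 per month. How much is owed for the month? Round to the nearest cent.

€166.47

Usage = 46.4 kWh/day × 31 days = 1438.4 kWh
First 300 kWh × €0.062 = €18.60
Next 500 kWh × €0.084 = €42.00
Remaining 638.4 kWh × €0.137 = €87.46
Energy charge = €148.06; + service €18.41 = €166.47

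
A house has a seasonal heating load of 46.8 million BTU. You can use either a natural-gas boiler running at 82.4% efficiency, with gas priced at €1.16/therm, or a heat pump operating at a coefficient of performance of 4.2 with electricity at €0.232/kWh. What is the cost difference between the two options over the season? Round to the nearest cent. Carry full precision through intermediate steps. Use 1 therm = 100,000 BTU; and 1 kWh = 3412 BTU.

Heat load = 46.8 × 10⁶ BTU = 46,800,000 BTU
Gas: input = 46,800,000 / 0.824 = 56,796,117 BTU = 568 therm → 568 × €1.16 = €658.83
Heat pump: 46,800,000 BTU / 3412 = 13,720 kWh heat; / 4.2 = 3,266 kWh in → × €0.232 = €757.66
Difference = |€658.83 − €757.66| = €98.83

€98.83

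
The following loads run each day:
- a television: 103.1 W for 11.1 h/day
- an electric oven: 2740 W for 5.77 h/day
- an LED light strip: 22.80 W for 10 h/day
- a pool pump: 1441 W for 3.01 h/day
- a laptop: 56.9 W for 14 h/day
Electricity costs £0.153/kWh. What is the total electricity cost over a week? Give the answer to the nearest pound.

£24

television: 103.1 W × 11.1 h × 7 d = 8,011 Wh = 8.011 kWh
electric oven: 2740 W × 5.77 h × 7 d = 110,669 Wh = 110.7 kWh
LED light strip: 22.80 W × 10 h × 7 d = 1,596 Wh = 1.596 kWh
pool pump: 1441 W × 3.01 h × 7 d = 30,362 Wh = 30.36 kWh
laptop: 56.9 W × 14 h × 7 d = 5,576 Wh = 5.576 kWh
Total energy = 8.011 + 110.7 + 1.596 + 30.36 + 5.576 = 156.2 kWh
Cost = 156.2 kWh × £0.153 = £23.90 ≈ £24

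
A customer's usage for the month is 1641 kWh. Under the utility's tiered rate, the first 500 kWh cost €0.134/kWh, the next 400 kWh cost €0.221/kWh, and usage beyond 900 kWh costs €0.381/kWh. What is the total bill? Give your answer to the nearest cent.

First 500 kWh × €0.134 = €67.00
Next 400 kWh × €0.221 = €88.40
Remaining 741 kWh × €0.381 = €282.32
Total = €437.72

€437.72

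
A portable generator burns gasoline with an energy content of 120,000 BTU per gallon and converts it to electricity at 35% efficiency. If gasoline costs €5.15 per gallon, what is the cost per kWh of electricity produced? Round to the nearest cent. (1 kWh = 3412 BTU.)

Electrical output per gallon = 120,000 BTU × 0.35 / 3412 BTU/kWh = 12.31 kWh
Cost per kWh = €5.15 / 12.31 kWh = €0.418

€0.42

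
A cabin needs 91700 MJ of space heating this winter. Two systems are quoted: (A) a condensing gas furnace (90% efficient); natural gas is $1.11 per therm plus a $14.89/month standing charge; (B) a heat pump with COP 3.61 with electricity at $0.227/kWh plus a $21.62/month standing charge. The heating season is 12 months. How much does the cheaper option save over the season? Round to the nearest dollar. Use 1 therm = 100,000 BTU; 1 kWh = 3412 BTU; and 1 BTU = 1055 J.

Heat load = 91700 MJ = 91,700,000,000 J / 1055 = 86,919,431 BTU
Gas: input = 86,919,431 / 0.90 = 96,577,146 BTU = 965.8 therm → 965.8 × $1.11 = $1,072.01; + 12 × $14.89 standing = $1,250.69
Heat pump: 86,919,431 BTU / 3412 = 25,470 kWh heat; / 3.61 = 7,057 kWh in → × $0.227 = $1,601.87; + 12 × $21.62 standing = $1,861.31
Difference = |$1,250.69 − $1,861.31| = $610.62 ≈ $611

$611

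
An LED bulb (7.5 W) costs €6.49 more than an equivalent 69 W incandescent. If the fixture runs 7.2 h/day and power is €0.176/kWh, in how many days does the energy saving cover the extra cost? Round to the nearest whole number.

Power saved = 69 − 7.5 = 61.5 W
Daily energy saved = 61.5 W × 7.2 h = 442.8 Wh = 0.4428 kWh
Daily savings = 0.4428 × €0.176 = €0.0779
Payback = €6.49 / €0.0779 per day = 83.28 days

83 days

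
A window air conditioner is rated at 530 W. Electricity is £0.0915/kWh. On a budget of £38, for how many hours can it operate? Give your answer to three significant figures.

Energy budget = £38 / £0.0915 per kWh = 415.3 kWh = 415,301 Wh
Runtime = 415,301 Wh / 530 W = 783.6 h

784 h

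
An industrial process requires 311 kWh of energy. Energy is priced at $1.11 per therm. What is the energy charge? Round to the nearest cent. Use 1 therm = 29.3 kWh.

$11.78

311 kWh × (0.03413 therm/kWh) = 10.61 therm
Cost = 10.61 therm × $1.11/therm = $11.78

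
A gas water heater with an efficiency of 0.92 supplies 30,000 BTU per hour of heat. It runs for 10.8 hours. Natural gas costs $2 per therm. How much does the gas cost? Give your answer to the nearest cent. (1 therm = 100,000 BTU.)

$7.04

Heat delivered = 30,000 BTU/h × 10.8 h = 324,000 BTU
Gas input = 324,000 / 0.92 = 352,174 BTU
= 352,174 / 100,000 = 3.522 therm
Cost = 3.522 × $2/therm = $7.04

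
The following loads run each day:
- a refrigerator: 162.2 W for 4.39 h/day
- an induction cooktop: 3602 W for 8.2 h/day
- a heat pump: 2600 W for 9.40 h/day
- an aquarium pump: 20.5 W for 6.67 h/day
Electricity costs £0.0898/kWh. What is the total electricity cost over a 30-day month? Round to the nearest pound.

£148

refrigerator: 162.2 W × 4.39 h × 30 d = 21,362 Wh = 21.36 kWh
induction cooktop: 3602 W × 8.2 h × 30 d = 886,092 Wh = 886.1 kWh
heat pump: 2600 W × 9.40 h × 30 d = 733,200 Wh = 733.2 kWh
aquarium pump: 20.5 W × 6.67 h × 30 d = 4,102 Wh = 4.102 kWh
Total energy = 21.36 + 886.1 + 733.2 + 4.102 = 1,645 kWh
Cost = 1,645 kWh × £0.0898 = £147.70 ≈ £148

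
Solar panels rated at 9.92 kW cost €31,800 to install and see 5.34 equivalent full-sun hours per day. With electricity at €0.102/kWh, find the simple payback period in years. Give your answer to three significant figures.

16.1 years

Daily generation = 9.92 kW × 5.34 h = 52.97 kWh
Annual generation = 52.97 × 365 = 19335 kWh
Annual savings = 19335 × €0.102 = €1,972.18
Payback = €31,800 / €1,972.18 = 16.1 years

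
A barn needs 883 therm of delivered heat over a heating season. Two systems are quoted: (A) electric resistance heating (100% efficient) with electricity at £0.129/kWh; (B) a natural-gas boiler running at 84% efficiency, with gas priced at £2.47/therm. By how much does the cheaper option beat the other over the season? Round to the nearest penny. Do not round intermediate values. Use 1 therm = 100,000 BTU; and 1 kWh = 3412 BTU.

£741.98

Heat load = 883 therm × 100,000 = 88,300,000 BTU
Gas: input = 88,300,000 / 0.84 = 105,119,048 BTU = 1,051 therm → 1,051 × £2.47 = £2,596.44
Electric: 88,300,000 BTU / 3412 = 25,880 kWh → × £0.129 = £3,338.42
Difference = |£2,596.44 − £3,338.42| = £741.98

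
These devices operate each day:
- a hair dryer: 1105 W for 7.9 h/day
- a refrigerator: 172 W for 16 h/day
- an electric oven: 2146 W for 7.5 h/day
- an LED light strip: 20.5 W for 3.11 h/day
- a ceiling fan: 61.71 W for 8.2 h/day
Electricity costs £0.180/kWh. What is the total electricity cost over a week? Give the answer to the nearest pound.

hair dryer: 1105 W × 7.9 h × 7 d = 61,106 Wh = 61.11 kWh
refrigerator: 172 W × 16 h × 7 d = 19,264 Wh = 19.26 kWh
electric oven: 2146 W × 7.5 h × 7 d = 112,665 Wh = 112.7 kWh
LED light strip: 20.5 W × 3.11 h × 7 d = 446 Wh = 0.4463 kWh
ceiling fan: 61.71 W × 8.2 h × 7 d = 3,542 Wh = 3.542 kWh
Total energy = 61.11 + 19.26 + 112.7 + 0.4463 + 3.542 = 197 kWh
Cost = 197 kWh × £0.180 = £35.46 ≈ £35

£35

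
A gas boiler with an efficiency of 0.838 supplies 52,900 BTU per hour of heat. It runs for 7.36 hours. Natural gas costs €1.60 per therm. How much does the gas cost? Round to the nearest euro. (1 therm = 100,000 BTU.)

Heat delivered = 52,900 BTU/h × 7.36 h = 389,344 BTU
Gas input = 389,344 / 0.838 = 464,611 BTU
= 464,611 / 100,000 = 4.646 therm
Cost = 4.646 × €1.60/therm = €7.43 ≈ €7

€7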